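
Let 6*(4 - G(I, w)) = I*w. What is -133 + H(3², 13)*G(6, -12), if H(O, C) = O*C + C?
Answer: 1947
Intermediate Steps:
H(O, C) = C + C*O (H(O, C) = C*O + C = C + C*O)
G(I, w) = 4 - I*w/6
-133 + H(3², 13)*G(6, -12) = -133 + (13*(1 + 3²))*(4 - ⅙*6*(-12)) = -133 + (13*(1 + 9))*(4 + 12) = -133 + (13*10)*16 = -133 + 130*16 = -133 + 2080 = 1947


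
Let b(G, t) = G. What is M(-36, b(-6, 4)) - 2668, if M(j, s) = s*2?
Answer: -2680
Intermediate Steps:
M(j, s) = 2*s
M(-36, b(-6, 4)) - 2668 = 2*(-6) - 2668 = -12 - 2668 = -2680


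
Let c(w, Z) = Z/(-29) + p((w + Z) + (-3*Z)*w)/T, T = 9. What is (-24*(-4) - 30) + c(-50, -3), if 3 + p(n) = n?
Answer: 2579/261 ≈ 9.8812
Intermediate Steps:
p(n) = -3 + n
c(w, Z) = -⅓ + w/9 + 20*Z/261 - Z*w/3 (c(w, Z) = Z/(-29) + (-3 + ((w + Z) + (-3*Z)*w))/9 = Z*(-1/29) + (-3 + ((Z + w) - 3*Z*w))*(⅑) = -Z/29 + (-3 + (Z + w - 3*Z*w))*(⅑) = -Z/29 + (-3 + Z + w - 3*Z*w)*(⅑) = -Z/29 + (-⅓ + Z/9 + w/9 - Z*w/3) = -⅓ + w/9 + 20*Z/261 - Z*w/3)
(-24*(-4) - 30) + c(-50, -3) = (-24*(-4) - 30) + (-⅓ + (⅑)*(-50) + (20/261)*(-3) - ⅓*(-3)*(-50)) = (96 - 30) + (-⅓ - 50/9 - 20/87 - 50) = 66 - 14647/261 = 2579/261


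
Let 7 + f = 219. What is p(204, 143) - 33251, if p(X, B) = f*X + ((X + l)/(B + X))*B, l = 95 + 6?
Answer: 3512574/347 ≈ 10123.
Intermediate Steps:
l = 101
f = 212 (f = -7 + 219 = 212)
p(X, B) = 212*X + B*(101 + X)/(B + X) (p(X, B) = 212*X + ((X + 101)/(B + X))*B = 212*X + ((101 + X)/(B + X))*B = 212*X + B*(101 + X)/(B + X))
p(204, 143) - 33251 = (101*143 + 212*204² + 213*143*204)/(143 + 204) - 33251 = (14443 + 212*41616 + 6213636)/347 - 33251 = (14443 + 8822592 + 6213636)/347 - 33251 = (1/347)*15050671 - 33251 = 15050671/347 - 33251 = 3512574/347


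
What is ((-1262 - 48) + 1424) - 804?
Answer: -690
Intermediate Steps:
((-1262 - 48) + 1424) - 804 = (-1310 + 1424) - 804 = 114 - 804 = -690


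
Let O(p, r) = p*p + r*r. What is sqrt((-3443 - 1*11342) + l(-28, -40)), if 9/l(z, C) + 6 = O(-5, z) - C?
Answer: I*sqrt(1167437542)/281 ≈ 121.59*I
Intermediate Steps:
O(p, r) = p**2 + r**2
l(z, C) = 9/(19 + z**2 - C) (l(z, C) = 9/(-6 + (((-5)**2 + z**2) - C)) = 9/(-6 + ((25 + z**2) - C)) = 9/(-6 + (25 + z**2 - C)) = 9/(19 + z**2 - C))
sqrt((-3443 - 1*11342) + l(-28, -40)) = sqrt((-3443 - 1*11342) + 9/(19 + (-28)**2 - 1*(-40))) = sqrt((-3443 - 11342) + 9/(19 + 784 + 40)) = sqrt(-14785 + 9/843) = sqrt(-14785 + 9*(1/843)) = sqrt(-14785 + 3/281) = sqrt(-4154582/281) = I*sqrt(1167437542)/281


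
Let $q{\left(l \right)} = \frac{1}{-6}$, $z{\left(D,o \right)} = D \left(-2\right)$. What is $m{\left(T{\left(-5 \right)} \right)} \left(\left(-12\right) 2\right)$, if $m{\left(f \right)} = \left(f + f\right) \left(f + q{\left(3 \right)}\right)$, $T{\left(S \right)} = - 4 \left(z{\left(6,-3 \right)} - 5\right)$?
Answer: $-221408$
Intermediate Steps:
$z{\left(D,o \right)} = - 2 D$
$q{\left(l \right)} = - \frac{1}{6}$
$T{\left(S \right)} = 68$ ($T{\left(S \right)} = - 4 \left(\left(-2\right) 6 - 5\right) = - 4 \left(-12 - 5\right) = \left(-4\right) \left(-17\right) = 68$)
$m{\left(f \right)} = 2 f \left(- \frac{1}{6} + f\right)$ ($m{\left(f \right)} = \left(f + f\right) \left(f - \frac{1}{6}\right) = 2 f \left(- \frac{1}{6} + f\right)$)
$m{\left(T{\left(-5 \right)} \right)} \left(\left(-12\right) 2\right) = \frac{1}{3} \cdot 68 \left(-1 + 6 \cdot 68\right) \left(\left(-12\right) 2\right) = \frac{1}{3} \cdot 68 \left(-1 + 408\right) \left(-24\right) = \frac{1}{3} \cdot 68 \cdot 407 \left(-24\right) = \frac{27676}{3} \left(-24\right) = -221408$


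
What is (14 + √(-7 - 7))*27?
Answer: 378 + 27*I*√14 ≈ 378.0 + 101.02*I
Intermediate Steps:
(14 + √(-7 - 7))*27 = (14 + √(-14))*27 = (14 + I*√14)*27 = 378 + 27*I*√14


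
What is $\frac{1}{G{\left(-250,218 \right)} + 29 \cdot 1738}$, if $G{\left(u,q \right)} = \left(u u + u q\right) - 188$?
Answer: $\frac{1}{58214} \approx 1.7178 \cdot 10^{-5}$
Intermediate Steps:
$G{\left(u,q \right)} = -188 + u^{2} + q u$ ($G{\left(u,q \right)} = \left(u^{2} + q u\right) - 188 = -188 + u^{2} + q u$)
$\frac{1}{G{\left(-250,218 \right)} + 29 \cdot 1738} = \frac{1}{\left(-188 + \left(-250\right)^{2} + 218 \left(-250\right)\right) + 29 \cdot 1738} = \frac{1}{\left(-188 + 62500 - 54500\right) + 50402} = \frac{1}{7812 + 50402} = \frac{1}{58214}$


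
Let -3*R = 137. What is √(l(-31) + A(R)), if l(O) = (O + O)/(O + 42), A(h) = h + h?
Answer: 40*I*√66/33 ≈ 9.8473*I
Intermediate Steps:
R = -137/3 (R = -⅓*137 = -137/3 ≈ -45.667)
A(h) = 2*h
l(O) = 2*O/(42 + O) (l(O) = (2*O)/(42 + O) = 2*O/(42 + O))
√(l(-31) + A(R)) = √(2*(-31)/(42 - 31) + 2*(-137/3)) = √(2*(-31)/11 - 274/3) = √(2*(-31)*(1/11) - 274/3) = √(-62/11 - 274/3) = √(-3200/33) = 40*I*√66/33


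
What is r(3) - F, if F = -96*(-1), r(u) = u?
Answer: -93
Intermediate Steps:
F = 96
r(3) - F = 3 - 1*96 = 3 - 96 = -93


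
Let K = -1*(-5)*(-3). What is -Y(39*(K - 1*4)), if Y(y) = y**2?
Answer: -549081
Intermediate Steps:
K = -15 (K = 5*(-3) = -15)
-Y(39*(K - 1*4)) = -(39*(-15 - 1*4))**2 = -(39*(-15 - 4))**2 = -(39*(-19))**2 = -1*(-741)**2 = -1*549081 = -549081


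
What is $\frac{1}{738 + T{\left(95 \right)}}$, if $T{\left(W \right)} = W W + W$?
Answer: $\frac{1}{9858} \approx 0.00010144$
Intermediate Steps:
$T{\left(W \right)} = W + W^{2}$ ($T{\left(W \right)} = W^{2} + W = W + W^{2}$)
$\frac{1}{738 + T{\left(95 \right)}} = \frac{1}{738 + 95 \left(1 + 95\right)} = \frac{1}{738 + 95 \cdot 96} = \frac{1}{738 + 9120} = \frac{1}{9858}$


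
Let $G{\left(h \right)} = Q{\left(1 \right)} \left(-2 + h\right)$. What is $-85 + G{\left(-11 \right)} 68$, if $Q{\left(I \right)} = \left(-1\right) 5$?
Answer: $4335$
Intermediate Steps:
$Q{\left(I \right)} = -5$
$G{\left(h \right)} = 10 - 5 h$ ($G{\left(h \right)} = - 5 \left(-2 + h\right) = 10 - 5 h$)
$-85 + G{\left(-11 \right)} 68 = -85 + \left(10 - -55\right) 68 = -85 + \left(10 + 55\right) 68 = -85 + 65 \cdot 68 = -85 + 4420 = 4335$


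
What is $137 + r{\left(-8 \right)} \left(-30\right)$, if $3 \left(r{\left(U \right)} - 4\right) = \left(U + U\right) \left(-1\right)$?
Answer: $-143$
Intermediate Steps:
$r{\left(U \right)} = 4 - \frac{2 U}{3}$ ($r{\left(U \right)} = 4 + \frac{\left(U + U\right) \left(-1\right)}{3} = 4 + \frac{2 U \left(-1\right)}{3} = 4 + \frac{\left(-2\right) U}{3} = 4 - \frac{2 U}{3}$)
$137 + r{\left(-8 \right)} \left(-30\right) = 137 + \left(4 - - \frac{16}{3}\right) \left(-30\right) = 137 + \left(4 + \frac{16}{3}\right) \left(-30\right) = 137 + \frac{28}{3} \left(-30\right) = 137 - 280 = -143$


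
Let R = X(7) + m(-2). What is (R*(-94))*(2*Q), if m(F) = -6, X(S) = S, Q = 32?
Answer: -6016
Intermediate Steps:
R = 1 (R = 7 - 6 = 1)
(R*(-94))*(2*Q) = (1*(-94))*(2*32) = -94*64 = -6016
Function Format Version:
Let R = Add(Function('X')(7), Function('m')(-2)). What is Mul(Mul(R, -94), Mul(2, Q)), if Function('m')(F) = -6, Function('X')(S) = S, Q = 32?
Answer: -6016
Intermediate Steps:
R = 1 (R = Add(7, -6) = 1)
Mul(Mul(R, -94), Mul(2, Q)) = Mul(Mul(1, -94), Mul(2, 32)) = Mul(-94, 64) = -6016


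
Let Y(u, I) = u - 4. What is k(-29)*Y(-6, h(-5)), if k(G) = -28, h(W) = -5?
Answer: 280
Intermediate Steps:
Y(u, I) = -4 + u
k(-29)*Y(-6, h(-5)) = -28*(-4 - 6) = -28*(-10) = 280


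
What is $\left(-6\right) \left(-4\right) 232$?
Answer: $5568$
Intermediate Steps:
$\left(-6\right) \left(-4\right) 232 = 24 \cdot 232 = 5568$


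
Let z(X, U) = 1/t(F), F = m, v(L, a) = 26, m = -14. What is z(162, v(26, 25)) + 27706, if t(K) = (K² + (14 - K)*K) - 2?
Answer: 5485787/198 ≈ 27706.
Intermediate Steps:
F = -14
t(K) = -2 + K² + K*(14 - K) (t(K) = (K² + K*(14 - K)) - 2 = -2 + K² + K*(14 - K))
z(X, U) = -1/198 (z(X, U) = 1/(-2 + 14*(-14)) = 1/(-2 - 196) = 1/(-198) = -1/198)
z(162, v(26, 25)) + 27706 = -1/198 + 27706 = 5485787/198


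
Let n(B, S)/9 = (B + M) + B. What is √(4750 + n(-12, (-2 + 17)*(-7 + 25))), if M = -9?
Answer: √4453 ≈ 66.731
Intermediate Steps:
n(B, S) = -81 + 18*B (n(B, S) = 9*((B - 9) + B) = 9*((-9 + B) + B) = 9*(-9 + 2*B) = -81 + 18*B)
√(4750 + n(-12, (-2 + 17)*(-7 + 25))) = √(4750 + (-81 + 18*(-12))) = √(4750 + (-81 - 216)) = √(4750 - 297) = √4453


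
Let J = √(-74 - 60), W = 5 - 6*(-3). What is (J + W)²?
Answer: (23 + I*√134)² ≈ 395.0 + 532.49*I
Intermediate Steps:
W = 23 (W = 5 + 18 = 23)
J = I*√134 (J = √(-134) = I*√134 ≈ 11.576*I)
(J + W)² = (I*√134 + 23)² = (23 + I*√134)²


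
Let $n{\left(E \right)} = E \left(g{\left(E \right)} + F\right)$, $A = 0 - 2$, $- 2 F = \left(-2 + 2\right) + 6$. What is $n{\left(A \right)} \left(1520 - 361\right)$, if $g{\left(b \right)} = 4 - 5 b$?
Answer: $-25498$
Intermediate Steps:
$F = -3$ ($F = - \frac{\left(-2 + 2\right) + 6}{2} = - \frac{0 + 6}{2} = \left(- \frac{1}{2}\right) 6 = -3$)
$A = -2$
$n{\left(E \right)} = E \left(1 - 5 E\right)$ ($n{\left(E \right)} = E \left(\left(4 - 5 E\right) - 3\right) = E \left(1 - 5 E\right)$)
$n{\left(A \right)} \left(1520 - 361\right) = - 2 \left(1 - -10\right) \left(1520 - 361\right) = - 2 \left(1 + 10\right) 1159 = \left(-2\right) 11 \cdot 1159 = \left(-22\right) 1159 = -25498$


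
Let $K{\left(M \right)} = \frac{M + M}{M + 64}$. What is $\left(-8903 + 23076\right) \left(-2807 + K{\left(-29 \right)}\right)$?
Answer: $- \frac{1393248419}{35} \approx -3.9807 \cdot 10^{7}$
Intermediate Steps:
$K{\left(M \right)} = \frac{2 M}{64 + M}$
$\left(-8903 + 23076\right) \left(-2807 + K{\left(-29 \right)}\right) = \left(-8903 + 23076\right) \left(-2807 + 2 \left(-29\right) \frac{1}{64 - 29}\right) = 14173 \left(-2807 + 2 \left(-29\right) \frac{1}{35}\right) = 14173 \left(-2807 - \frac{58}{35}\right) = 14173 \left(- \frac{98303}{35}\right) = - \frac{1393248419}{35}$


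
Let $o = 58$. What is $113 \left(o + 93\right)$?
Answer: $17063$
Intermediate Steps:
$113 \left(o + 93\right) = 113 \left(58 + 93\right) = 113 \cdot 151 = 17063$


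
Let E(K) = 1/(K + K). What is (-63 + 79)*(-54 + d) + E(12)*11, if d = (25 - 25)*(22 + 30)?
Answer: -20725/24 ≈ -863.54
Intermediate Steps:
E(K) = 1/(2*K)
d = 0 (d = 0*52 = 0)
(-63 + 79)*(-54 + d) + E(12)*11 = (-63 + 79)*(-54 + 0) + ((1/2)/12)*11 = 16*(-54) + ((1/2)*(1/12))*11 = -864 + (1/24)*11 = -864 + 11/24 = -20725/24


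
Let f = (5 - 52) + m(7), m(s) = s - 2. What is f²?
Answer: 1764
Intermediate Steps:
m(s) = -2 + s
f = -42 (f = (5 - 52) + (-2 + 7) = -47 + 5 = -42)
f² = (-42)² = 1764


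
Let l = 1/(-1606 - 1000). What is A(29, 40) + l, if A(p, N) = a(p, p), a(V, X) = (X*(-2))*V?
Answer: -4383293/2606 ≈ -1682.0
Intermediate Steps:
a(V, X) = -2*V*X (a(V, X) = (-2*X)*V = -2*V*X)
l = -1/2606 (l = 1/(-2606) = -1/2606 ≈ -0.00038373)
A(p, N) = -2*p² (A(p, N) = -2*p*p = -2*p²)
A(29, 40) + l = -2*29² - 1/2606 = -2*841 - 1/2606 = -1682 - 1/2606 = -4383293/2606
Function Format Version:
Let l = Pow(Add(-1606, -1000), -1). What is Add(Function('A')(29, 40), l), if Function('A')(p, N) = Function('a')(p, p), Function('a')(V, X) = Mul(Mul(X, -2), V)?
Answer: Rational(-4383293, 2606) ≈ -1682.0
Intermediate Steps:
Function('a')(V, X) = Mul(-2, V, X) (Function('a')(V, X) = Mul(Mul(-2, X), V) = Mul(-2, V, X))
l = Rational(-1, 2606) (l = Pow(-2606, -1) = Rational(-1, 2606) ≈ -0.00038373)
Function('A')(p, N) = Mul(-2, Pow(p, 2)) (Function('A')(p, N) = Mul(-2, p, p) = Mul(-2, Pow(p, 2)))
Add(Function('A')(29, 40), l) = Add(Mul(-2, Pow(29, 2)), Rational(-1, 2606)) = Add(Mul(-2, 841), Rational(-1, 2606)) = Add(-1682, Rational(-1, 2606)) = Rational(-4383293, 2606)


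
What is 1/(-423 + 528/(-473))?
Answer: -43/18237 ≈ -0.0023578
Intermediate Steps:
1/(-423 + 528/(-473)) = 1/(-423 + 528*(-1/473)) = 1/(-423 - 48/43) = 1/(-18237/43) = -43/18237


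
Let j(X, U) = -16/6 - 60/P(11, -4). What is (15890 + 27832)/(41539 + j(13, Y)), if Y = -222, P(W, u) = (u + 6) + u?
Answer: 131166/124699 ≈ 1.0519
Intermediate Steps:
P(W, u) = 6 + 2*u (P(W, u) = (6 + u) + u = 6 + 2*u)
j(X, U) = 82/3 (j(X, U) = -16/6 - 60/(6 + 2*(-4)) = -16*⅙ - 60/(6 - 8) = -8/3 - 60/(-2) = -8/3 - 60*(-½) = -8/3 + 30 = 82/3)
(15890 + 27832)/(41539 + j(13, Y)) = (15890 + 27832)/(41539 + 82/3) = 43722/(124699/3) = 43722*(3/124699) = 131166/124699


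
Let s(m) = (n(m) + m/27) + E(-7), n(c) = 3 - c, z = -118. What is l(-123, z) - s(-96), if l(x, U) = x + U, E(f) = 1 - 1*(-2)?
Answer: -3055/9 ≈ -339.44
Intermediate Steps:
E(f) = 3 (E(f) = 1 + 2 = 3)
l(x, U) = U + x
s(m) = 6 - 26*m/27 (s(m) = ((3 - m) + m/27) + 3 = (3 - 26*m/27) + 3 = 6 - 26*m/27)
l(-123, z) - s(-96) = (-118 - 123) - (6 - 26/27*(-96)) = -241 - (6 + 832/9) = -241 - 1*886/9 = -241 - 886/9 = -3055/9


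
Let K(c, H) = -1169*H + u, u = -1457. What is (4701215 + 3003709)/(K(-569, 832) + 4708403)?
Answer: 3852462/1867169 ≈ 2.0633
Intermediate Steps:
K(c, H) = -1457 - 1169*H (K(c, H) = -1169*H - 1457 = -1457 - 1169*H)
(4701215 + 3003709)/(K(-569, 832) + 4708403) = (4701215 + 3003709)/((-1457 - 1169*832) + 4708403) = 7704924/((-1457 - 972608) + 4708403) = 7704924/(-974065 + 4708403) = 7704924/3734338 = 7704924*(1/3734338) = 3852462/1867169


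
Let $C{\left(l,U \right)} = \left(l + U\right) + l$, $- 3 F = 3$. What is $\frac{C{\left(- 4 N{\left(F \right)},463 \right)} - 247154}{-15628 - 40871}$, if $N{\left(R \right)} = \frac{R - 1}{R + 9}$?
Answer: $\frac{246689}{56499} \approx 4.3663$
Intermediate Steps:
$F = -1$ ($F = \left(- \frac{1}{3}\right) 3 = -1$)
$N{\left(R \right)} = \frac{-1 + R}{9 + R}$
$C{\left(l,U \right)} = U + 2 l$ ($C{\left(l,U \right)} = \left(U + l\right) + l = U + 2 l$)
$\frac{C{\left(- 4 N{\left(F \right)},463 \right)} - 247154}{-15628 - 40871} = \frac{\left(463 + 2 \left(- 4 \frac{-1 - 1}{9 - 1}\right)\right) - 247154}{-15628 - 40871} = \frac{\left(463 + 2 \left(- 4 \cdot \frac{1}{8} \left(-2\right)\right)\right) - 247154}{-56499} = \left(\left(463 + 2 \left(- 4 \cdot \frac{1}{8} \left(-2\right)\right)\right) - 247154\right) \left(- \frac{1}{56499}\right) = \left(\left(463 + 2 \left(\left(-4\right) \left(- \frac{1}{4}\right)\right)\right) - 247154\right) \left(- \frac{1}{56499}\right) = \left(\left(463 + 2 \cdot 1\right) - 247154\right) \left(- \frac{1}{56499}\right) = \left(\left(463 + 2\right) - 247154\right) \left(- \frac{1}{56499}\right) = \left(465 - 247154\right) \left(- \frac{1}{56499}\right) = \left(-246689\right) \left(- \frac{1}{56499}\right) = \frac{246689}{56499}$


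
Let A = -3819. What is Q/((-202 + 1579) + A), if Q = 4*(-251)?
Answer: 502/1221 ≈ 0.41114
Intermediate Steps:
Q = -1004
Q/((-202 + 1579) + A) = -1004/((-202 + 1579) - 3819) = -1004/(1377 - 3819) = -1004/(-2442) = -1004*(-1/2442) = 502/1221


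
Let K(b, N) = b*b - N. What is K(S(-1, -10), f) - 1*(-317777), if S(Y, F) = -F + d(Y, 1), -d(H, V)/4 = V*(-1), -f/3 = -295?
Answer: 317088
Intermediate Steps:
f = 885 (f = -3*(-295) = 885)
d(H, V) = 4*V (d(H, V) = -4*V*(-1) = -(-4)*V = 4*V)
S(Y, F) = 4 - F (S(Y, F) = -F + 4*1 = -F + 4 = 4 - F)
K(b, N) = b**2 - N
K(S(-1, -10), f) - 1*(-317777) = ((4 - 1*(-10))**2 - 1*885) - 1*(-317777) = ((4 + 10)**2 - 885) + 317777 = (14**2 - 885) + 317777 = (196 - 885) + 317777 = -689 + 317777 = 317088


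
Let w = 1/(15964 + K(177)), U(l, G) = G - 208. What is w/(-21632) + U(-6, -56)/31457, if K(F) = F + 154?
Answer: -93058299617/11088386142080 ≈ -0.0083924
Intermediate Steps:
K(F) = 154 + F
U(l, G) = -208 + G
w = 1/16295 (w = 1/(15964 + (154 + 177)) = 1/(15964 + 331) = 1/16295 ≈ 6.1369e-5)
w/(-21632) + U(-6, -56)/31457 = (1/16295)/(-21632) + (-208 - 56)/31457 = (1/16295)*(-1/21632) - 264*1/31457 = -1/352493440 - 264/31457 = -93058299617/11088386142080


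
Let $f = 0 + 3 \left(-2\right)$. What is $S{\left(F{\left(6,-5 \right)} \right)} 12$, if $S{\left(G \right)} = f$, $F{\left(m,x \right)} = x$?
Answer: $-72$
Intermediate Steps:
$f = -6$ ($f = 0 - 6 = -6$)
$S{\left(G \right)} = -6$
$S{\left(F{\left(6,-5 \right)} \right)} 12 = \left(-6\right) 12 = -72$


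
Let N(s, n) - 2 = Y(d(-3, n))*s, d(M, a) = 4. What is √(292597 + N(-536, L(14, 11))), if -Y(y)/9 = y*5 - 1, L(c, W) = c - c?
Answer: 3*√42695 ≈ 619.88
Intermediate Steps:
L(c, W) = 0
Y(y) = 9 - 45*y (Y(y) = -9*(y*5 - 1) = -9*(5*y - 1) = -9*(-1 + 5*y) = 9 - 45*y)
N(s, n) = 2 - 171*s (N(s, n) = 2 + (9 - 45*4)*s = 2 + (9 - 180)*s = 2 - 171*s)
√(292597 + N(-536, L(14, 11))) = √(292597 + (2 - 171*(-536))) = √(292597 + (2 + 91656)) = √(292597 + 91658) = √384255 = 3*√42695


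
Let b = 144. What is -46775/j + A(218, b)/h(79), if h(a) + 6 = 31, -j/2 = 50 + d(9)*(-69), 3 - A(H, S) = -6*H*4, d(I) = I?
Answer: 961799/5710 ≈ 168.44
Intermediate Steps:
A(H, S) = 3 + 24*H (A(H, S) = 3 - (-6*H)*4 = 3 - (-24)*H = 3 + 24*H)
j = 1142 (j = -2*(50 + 9*(-69)) = -2*(50 - 621) = -2*(-571) = 1142)
h(a) = 25 (h(a) = -6 + 31 = 25)
-46775/j + A(218, b)/h(79) = -46775/1142 + (3 + 24*218)/25 = -46775*1/1142 + (3 + 5232)*(1/25) = -46775/1142 + 5235*(1/25) = -46775/1142 + 1047/5 = 961799/5710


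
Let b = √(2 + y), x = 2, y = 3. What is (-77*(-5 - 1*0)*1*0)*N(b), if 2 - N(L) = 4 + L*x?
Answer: 0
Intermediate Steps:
b = √5 (b = √(2 + 3) = √5 ≈ 2.2361)
N(L) = -2 - 2*L (N(L) = 2 - (4 + L*2) = 2 - (4 + 2*L) = 2 + (-4 - 2*L) = -2 - 2*L)
(-77*(-5 - 1*0)*1*0)*N(b) = (-77*(-5 - 1*0)*1*0)*(-2 - 2*√5) = (-77*(-5 + 0)*1*0)*(-2 - 2*√5) = (-77*(-5*1)*0)*(-2 - 2*√5) = (-(-385)*0)*(-2 - 2*√5) = (-77*0)*(-2 - 2*√5) = 0*(-2 - 2*√5) = 0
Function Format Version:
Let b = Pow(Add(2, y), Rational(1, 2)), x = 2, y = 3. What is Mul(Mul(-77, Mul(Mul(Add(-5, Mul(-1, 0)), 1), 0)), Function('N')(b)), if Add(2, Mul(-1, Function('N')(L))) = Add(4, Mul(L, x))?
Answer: 0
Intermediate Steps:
b = Pow(5, Rational(1, 2)) (b = Pow(Add(2, 3), Rational(1, 2)) = Pow(5, Rational(1, 2)) ≈ 2.2361)
Function('N')(L) = Add(-2, Mul(-2, L)) (Function('N')(L) = Add(2, Mul(-1, Add(4, Mul(L, 2)))) = Add(2, Mul(-1, Add(4, Mul(2, L)))) = Add(2, Add(-4, Mul(-2, L))) = Add(-2, Mul(-2, L)))
Mul(Mul(-77, Mul(Mul(Add(-5, Mul(-1, 0)), 1), 0)), Function('N')(b)) = Mul(Mul(-77, Mul(Mul(Add(-5, Mul(-1, 0)), 1), 0)), Add(-2, Mul(-2, Pow(5, Rational(1, 2))))) = Mul(Mul(-77, Mul(Mul(Add(-5, 0), 1), 0)), Add(-2, Mul(-2, Pow(5, Rational(1, 2))))) = Mul(Mul(-77, Mul(Mul(-5, 1), 0)), Add(-2, Mul(-2, Pow(5, Rational(1, 2))))) = Mul(Mul(-77, Mul(-5, 0)), Add(-2, Mul(-2, Pow(5, Rational(1, 2))))) = Mul(Mul(-77, 0), Add(-2, Mul(-2, Pow(5, Rational(1, 2))))) = Mul(0, Add(-2, Mul(-2, Pow(5, Rational(1, 2))))) = 0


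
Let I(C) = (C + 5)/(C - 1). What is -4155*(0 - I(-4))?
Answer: -831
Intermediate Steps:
I(C) = (5 + C)/(-1 + C)
-4155*(0 - I(-4)) = -4155*(0 - (5 - 4)/(-1 - 4)) = -4155*(0 - 1/(-5)) = -4155*(0 - (-1)/5) = -4155*(0 - 1*(-1/5)) = -4155*(0 + 1/5) = -4155*1/5 = -831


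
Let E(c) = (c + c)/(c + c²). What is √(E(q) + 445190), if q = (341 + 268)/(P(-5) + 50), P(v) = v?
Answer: 5*√211572161/109 ≈ 667.23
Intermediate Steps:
q = 203/15 (q = (341 + 268)/(-5 + 50) = 609/45 = 609*(1/45) = 203/15 ≈ 13.533)
E(c) = 2*c/(c + c²) (E(c) = (2*c)/(c + c²) = 2*c/(c + c²))
√(E(q) + 445190) = √(2/(1 + 203/15) + 445190) = √(2/(218/15) + 445190) = √(2*(15/218) + 445190) = √(15/109 + 445190) = √(48525725/109) = 5*√211572161/109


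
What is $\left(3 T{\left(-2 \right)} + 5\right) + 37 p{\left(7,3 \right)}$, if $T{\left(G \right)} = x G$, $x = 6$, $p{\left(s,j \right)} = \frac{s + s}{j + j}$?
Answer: $\frac{166}{3} \approx 55.333$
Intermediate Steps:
$p{\left(s,j \right)} = \frac{s}{j}$ ($p{\left(s,j \right)} = \frac{2 s}{2 j} = 2 s \frac{1}{2 j} = \frac{s}{j}$)
$T{\left(G \right)} = 6 G$
$\left(3 T{\left(-2 \right)} + 5\right) + 37 p{\left(7,3 \right)} = \left(3 \cdot 6 \left(-2\right) + 5\right) + 37 \cdot \frac{7}{3} = \left(3 \left(-12\right) + 5\right) + 37 \cdot 7 \cdot \frac{1}{3} = \left(-36 + 5\right) + 37 \cdot \frac{7}{3} = -31 + \frac{259}{3} = \frac{166}{3}$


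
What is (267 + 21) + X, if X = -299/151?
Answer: 43189/151 ≈ 286.02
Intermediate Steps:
X = -299/151 (X = -299*1/151 = -299/151 ≈ -1.9801)
(267 + 21) + X = (267 + 21) - 299/151 = 288 - 299/151 = 43189/151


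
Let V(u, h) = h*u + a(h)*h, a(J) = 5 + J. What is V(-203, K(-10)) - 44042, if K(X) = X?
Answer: -41962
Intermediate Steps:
V(u, h) = h*u + h*(5 + h) (V(u, h) = h*u + (5 + h)*h = h*u + h*(5 + h))
V(-203, K(-10)) - 44042 = -10*(5 - 10 - 203) - 44042 = -10*(-208) - 44042 = 2080 - 44042 = -41962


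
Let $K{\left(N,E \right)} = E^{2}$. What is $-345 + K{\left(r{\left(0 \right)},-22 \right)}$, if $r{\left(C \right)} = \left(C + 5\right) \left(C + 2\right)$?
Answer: $139$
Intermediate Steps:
$r{\left(C \right)} = \left(2 + C\right) \left(5 + C\right)$ ($r{\left(C \right)} = \left(5 + C\right) \left(2 + C\right) = \left(2 + C\right) \left(5 + C\right)$)
$-345 + K{\left(r{\left(0 \right)},-22 \right)} = -345 + \left(-22\right)^{2} = -345 + 484 = 139$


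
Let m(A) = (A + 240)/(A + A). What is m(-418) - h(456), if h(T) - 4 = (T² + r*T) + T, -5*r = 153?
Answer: -406384171/2090 ≈ -1.9444e+5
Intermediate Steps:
r = -153/5 (r = -⅕*153 = -153/5 ≈ -30.600)
m(A) = (240 + A)/(2*A) (m(A) = (240 + A)/((2*A)) = (240 + A)*(1/(2*A)) = (240 + A)/(2*A))
h(T) = 4 + T² - 148*T/5 (h(T) = 4 + ((T² - 153*T/5) + T) = 4 + (T² - 148*T/5) = 4 + T² - 148*T/5)
m(-418) - h(456) = (½)*(240 - 418)/(-418) - (4 + 456² - 148/5*456) = (½)*(-1/418)*(-178) - (4 + 207936 - 67488/5) = 89/418 - 1*972212/5 = 89/418 - 972212/5 = -406384171/2090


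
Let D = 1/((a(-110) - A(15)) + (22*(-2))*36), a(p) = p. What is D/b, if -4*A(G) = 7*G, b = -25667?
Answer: 4/171224557 ≈ 2.3361e-8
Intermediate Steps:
A(G) = -7*G/4
D = -4/6671 (D = 1/((-110 - (-7)*15/4) + (22*(-2))*36) = 1/((-110 - 1*(-105/4)) - 44*36) = 1/((-110 + 105/4) - 1584) = 1/(-335/4 - 1584) = 1/(-6671/4) = -4/6671 ≈ -0.00059961)
D/b = -4/6671/(-25667) = -4/6671*(-1/25667) = 4/171224557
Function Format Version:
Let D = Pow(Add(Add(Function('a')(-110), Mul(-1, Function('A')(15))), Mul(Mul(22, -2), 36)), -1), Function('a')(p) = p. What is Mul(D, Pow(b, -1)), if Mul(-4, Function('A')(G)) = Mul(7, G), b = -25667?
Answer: Rational(4, 171224557) ≈ 2.3361e-8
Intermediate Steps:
Function('A')(G) = Mul(Rational(-7, 4), G) (Function('A')(G) = Mul(Rational(-1, 4), Mul(7, G)) = Mul(Rational(-7, 4), G))
D = Rational(-4, 6671) (D = Pow(Add(Add(-110, Mul(-1, Mul(Rational(-7, 4), 15))), Mul(Mul(22, -2), 36)), -1) = Pow(Add(Add(-110, Mul(-1, Rational(-105, 4))), Mul(-44, 36)), -1) = Pow(Add(Add(-110, Rational(105, 4)), -1584), -1) = Pow(Add(Rational(-335, 4), -1584), -1) = Pow(Rational(-6671, 4), -1) = Rational(-4, 6671) ≈ -0.00059961)
Mul(D, Pow(b, -1)) = Mul(Rational(-4, 6671), Pow(-25667, -1)) = Mul(Rational(-4, 6671), Rational(-1, 25667)) = Rational(4, 171224557)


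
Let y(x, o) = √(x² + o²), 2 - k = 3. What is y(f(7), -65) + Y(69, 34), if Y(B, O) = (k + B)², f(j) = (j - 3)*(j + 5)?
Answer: 4624 + √6529 ≈ 4704.8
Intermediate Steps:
k = -1 (k = 2 - 1*3 = 2 - 3 = -1)
f(j) = (-3 + j)*(5 + j)
Y(B, O) = (-1 + B)²
y(x, o) = √(o² + x²)
y(f(7), -65) + Y(69, 34) = √((-65)² + (-15 + 7² + 2*7)²) + (-1 + 69)² = √(4225 + (-15 + 49 + 14)²) + 68² = √(4225 + 48²) + 4624 = √(4225 + 2304) + 4624 = √6529 + 4624 = 4624 + √6529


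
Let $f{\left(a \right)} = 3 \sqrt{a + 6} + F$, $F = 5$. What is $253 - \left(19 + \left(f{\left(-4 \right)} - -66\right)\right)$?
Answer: $163 - 3 \sqrt{2} \approx 158.76$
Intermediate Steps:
$f{\left(a \right)} = 5 + 3 \sqrt{6 + a}$ ($f{\left(a \right)} = 3 \sqrt{a + 6} + 5 = 3 \sqrt{6 + a} + 5 = 5 + 3 \sqrt{6 + a}$)
$253 - \left(19 + \left(f{\left(-4 \right)} - -66\right)\right) = 253 - \left(19 + \left(\left(5 + 3 \sqrt{6 - 4}\right) - -66\right)\right) = 253 - \left(19 + \left(\left(5 + 3 \sqrt{2}\right) + 66\right)\right) = 253 - \left(19 + \left(71 + 3 \sqrt{2}\right)\right) = 253 - \left(90 + 3 \sqrt{2}\right) = 163 - 3 \sqrt{2}$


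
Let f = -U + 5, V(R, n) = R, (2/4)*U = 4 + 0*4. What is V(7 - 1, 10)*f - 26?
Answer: -44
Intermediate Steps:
U = 8 (U = 2*(4 + 0*4) = 2*(4 + 0) = 2*4 = 8)
f = -3 (f = -1*8 + 5 = -8 + 5 = -3)
V(7 - 1, 10)*f - 26 = (7 - 1)*(-3) - 26 = 6*(-3) - 26 = -18 - 26 = -44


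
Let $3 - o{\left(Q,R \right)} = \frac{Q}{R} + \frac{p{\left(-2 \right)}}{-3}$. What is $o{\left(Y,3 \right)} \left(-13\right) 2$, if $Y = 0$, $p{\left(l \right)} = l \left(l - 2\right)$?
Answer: $- \frac{442}{3} \approx -147.33$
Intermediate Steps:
$p{\left(l \right)} = l \left(-2 + l\right)$
$o{\left(Q,R \right)} = \frac{17}{3} - \frac{Q}{R}$ ($o{\left(Q,R \right)} = 3 - \left(\frac{Q}{R} + \frac{\left(-2\right) \left(-2 - 2\right)}{-3}\right) = 3 - \left(\frac{Q}{R} + \left(-2\right) \left(-4\right) \left(- \frac{1}{3}\right)\right) = 3 - \left(\frac{Q}{R} + 8 \left(- \frac{1}{3}\right)\right) = 3 - \left(\frac{Q}{R} - \frac{8}{3}\right) = 3 - \left(- \frac{8}{3} + \frac{Q}{R}\right) = \frac{17}{3} - \frac{Q}{R}$)
$o{\left(Y,3 \right)} \left(-13\right) 2 = \left(\frac{17}{3} - \frac{0}{3}\right) \left(-13\right) 2 = \left(\frac{17}{3} - 0 \cdot \frac{1}{3}\right) \left(-13\right) 2 = \left(\frac{17}{3} + 0\right) \left(-13\right) 2 = \frac{17}{3} \left(-13\right) 2 = \left(- \frac{221}{3}\right) 2 = - \frac{442}{3}$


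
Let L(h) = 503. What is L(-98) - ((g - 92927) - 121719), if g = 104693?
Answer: 110456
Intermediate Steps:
L(-98) - ((g - 92927) - 121719) = 503 - ((104693 - 92927) - 121719) = 503 - (11766 - 121719) = 503 - 1*(-109953) = 503 + 109953 = 110456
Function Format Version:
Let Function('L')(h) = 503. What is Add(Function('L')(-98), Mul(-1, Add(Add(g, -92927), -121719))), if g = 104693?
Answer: 110456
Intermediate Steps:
Add(Function('L')(-98), Mul(-1, Add(Add(g, -92927), -121719))) = Add(503, Mul(-1, Add(Add(104693, -92927), -121719))) = Add(503, Mul(-1, Add(11766, -121719))) = Add(503, Mul(-1, -109953)) = Add(503, 109953) = 110456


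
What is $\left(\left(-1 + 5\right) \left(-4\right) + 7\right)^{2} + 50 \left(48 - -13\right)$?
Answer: $3131$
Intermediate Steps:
$\left(\left(-1 + 5\right) \left(-4\right) + 7\right)^{2} + 50 \left(48 - -13\right) = \left(4 \left(-4\right) + 7\right)^{2} + 50 \left(48 + 13\right) = \left(-16 + 7\right)^{2} + 50 \cdot 61 = \left(-9\right)^{2} + 3050 = 81 + 3050 = 3131$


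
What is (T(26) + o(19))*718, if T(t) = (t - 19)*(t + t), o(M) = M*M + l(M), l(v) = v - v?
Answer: 520550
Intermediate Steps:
l(v) = 0
o(M) = M² (o(M) = M*M + 0 = M² + 0 = M²)
T(t) = 2*t*(-19 + t) (T(t) = (-19 + t)*(2*t) = 2*t*(-19 + t))
(T(26) + o(19))*718 = (2*26*(-19 + 26) + 19²)*718 = (2*26*7 + 361)*718 = (364 + 361)*718 = 725*718 = 520550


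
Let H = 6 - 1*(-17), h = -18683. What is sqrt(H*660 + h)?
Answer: I*sqrt(3503) ≈ 59.186*I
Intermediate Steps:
H = 23 (H = 6 + 17 = 23)
sqrt(H*660 + h) = sqrt(23*660 - 18683) = sqrt(15180 - 18683) = sqrt(-3503) = I*sqrt(3503)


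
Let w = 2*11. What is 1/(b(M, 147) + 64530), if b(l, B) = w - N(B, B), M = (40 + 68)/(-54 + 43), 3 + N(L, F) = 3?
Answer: 1/64552 ≈ 1.5491e-5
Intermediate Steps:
N(L, F) = 0 (N(L, F) = -3 + 3 = 0)
w = 22
M = -108/11 (M = 108/(-11) = 108*(-1/11) = -108/11 ≈ -9.8182)
b(l, B) = 22 (b(l, B) = 22 - 1*0 = 22 + 0 = 22)
1/(b(M, 147) + 64530) = 1/(22 + 64530) = 1/64552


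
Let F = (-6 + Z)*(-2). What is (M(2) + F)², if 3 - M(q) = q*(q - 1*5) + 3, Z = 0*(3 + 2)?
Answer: 324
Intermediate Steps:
Z = 0 (Z = 0*5 = 0)
M(q) = -q*(-5 + q) (M(q) = 3 - (q*(q - 1*5) + 3) = 3 - (q*(q - 5) + 3) = 3 - (q*(-5 + q) + 3) = 3 - (3 + q*(-5 + q)) = 3 + (-3 - q*(-5 + q)) = -q*(-5 + q))
F = 12 (F = (-6 + 0)*(-2) = -6*(-2) = 12)
(M(2) + F)² = (2*(5 - 1*2) + 12)² = (2*(5 - 2) + 12)² = (2*3 + 12)² = (6 + 12)² = 18² = 324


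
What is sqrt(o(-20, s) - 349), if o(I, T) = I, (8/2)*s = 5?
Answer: 3*I*sqrt(41) ≈ 19.209*I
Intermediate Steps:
s = 5/4 (s = (1/4)*5 = 5/4 ≈ 1.2500)
sqrt(o(-20, s) - 349) = sqrt(-20 - 349) = sqrt(-369) = 3*I*sqrt(41)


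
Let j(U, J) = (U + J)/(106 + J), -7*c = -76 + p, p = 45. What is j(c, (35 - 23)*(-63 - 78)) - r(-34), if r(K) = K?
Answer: 389281/11102 ≈ 35.064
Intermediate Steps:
c = 31/7 (c = -(-76 + 45)/7 = -⅐*(-31) = 31/7 ≈ 4.4286)
j(U, J) = (J + U)/(106 + J)
j(c, (35 - 23)*(-63 - 78)) - r(-34) = ((35 - 23)*(-63 - 78) + 31/7)/(106 + (35 - 23)*(-63 - 78)) - 1*(-34) = (12*(-141) + 31/7)/(106 + 12*(-141)) + 34 = (-1692 + 31/7)/(106 - 1692) + 34 = -11813/7/(-1586) + 34 = -1/1586*(-11813/7) + 34 = 11813/11102 + 34 = 389281/11102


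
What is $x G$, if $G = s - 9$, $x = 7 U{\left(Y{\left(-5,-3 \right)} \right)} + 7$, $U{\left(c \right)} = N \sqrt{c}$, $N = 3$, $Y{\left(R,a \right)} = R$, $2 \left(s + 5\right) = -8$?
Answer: $-126 - 378 i \sqrt{5} \approx -126.0 - 845.23 i$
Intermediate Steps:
$s = -9$ ($s = -5 + \frac{1}{2} \left(-8\right) = -5 - 4 = -9$)
$U{\left(c \right)} = 3 \sqrt{c}$
$x = 7 + 21 i \sqrt{5}$ ($x = 7 \cdot 3 \sqrt{-5} + 7 = 7 \cdot 3 i \sqrt{5} + 7 = 21 i \sqrt{5} + 7 = 7 + 21 i \sqrt{5} \approx 7.0 + 46.957 i$)
$G = -18$ ($G = -9 - 9 = -18$)
$x G = \left(7 + 21 i \sqrt{5}\right) \left(-18\right) = -126 - 378 i \sqrt{5}$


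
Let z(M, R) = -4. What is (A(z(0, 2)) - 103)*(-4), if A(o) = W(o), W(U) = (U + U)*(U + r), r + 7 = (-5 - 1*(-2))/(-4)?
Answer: 84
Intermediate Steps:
r = -25/4 (r = -7 + (-5 - 1*(-2))/(-4) = -7 + (-5 + 2)*(-¼) = -7 - 3*(-¼) = -7 + ¾ = -25/4 ≈ -6.2500)
W(U) = 2*U*(-25/4 + U) (W(U) = (U + U)*(U - 25/4) = (2*U)*(-25/4 + U) = 2*U*(-25/4 + U))
A(o) = o*(-25 + 4*o)/2
(A(z(0, 2)) - 103)*(-4) = ((½)*(-4)*(-25 + 4*(-4)) - 103)*(-4) = ((½)*(-4)*(-25 - 16) - 103)*(-4) = ((½)*(-4)*(-41) - 103)*(-4) = (82 - 103)*(-4) = -21*(-4) = 84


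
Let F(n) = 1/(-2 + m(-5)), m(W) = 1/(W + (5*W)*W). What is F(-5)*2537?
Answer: -304440/239 ≈ -1273.8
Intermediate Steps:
m(W) = 1/(W + 5*W**2)
F(n) = -120/239 (F(n) = 1/(-2 + 1/((-5)*(1 + 5*(-5)))) = 1/(-2 - 1/(5*(1 - 25))) = 1/(-2 - 1/5/(-24)) = 1/(-2 - 1/5*(-1/24)) = 1/(-2 + 1/120) = 1/(-239/120) = -120/239)
F(-5)*2537 = -120/239*2537 = -304440/239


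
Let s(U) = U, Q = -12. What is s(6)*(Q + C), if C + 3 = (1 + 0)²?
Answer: -84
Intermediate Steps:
C = -2 (C = -3 + (1 + 0)² = -3 + 1² = -3 + 1 = -2)
s(6)*(Q + C) = 6*(-12 - 2) = 6*(-14) = -84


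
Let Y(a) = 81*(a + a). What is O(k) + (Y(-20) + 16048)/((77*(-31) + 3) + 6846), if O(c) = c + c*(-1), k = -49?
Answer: 6404/2231 ≈ 2.8705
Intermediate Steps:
Y(a) = 162*a (Y(a) = 81*(2*a) = 162*a)
O(c) = 0 (O(c) = c - c = 0)
O(k) + (Y(-20) + 16048)/((77*(-31) + 3) + 6846) = 0 + (162*(-20) + 16048)/((77*(-31) + 3) + 6846) = 0 + (-3240 + 16048)/((-2387 + 3) + 6846) = 0 + 12808/(-2384 + 6846) = 0 + 12808/4462 = 0 + 12808*(1/4462) = 0 + 6404/2231 = 6404/2231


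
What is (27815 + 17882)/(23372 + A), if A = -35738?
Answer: -45697/12366 ≈ -3.6954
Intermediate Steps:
(27815 + 17882)/(23372 + A) = (27815 + 17882)/(23372 - 35738) = 45697/(-12366) = 45697*(-1/12366) = -45697/12366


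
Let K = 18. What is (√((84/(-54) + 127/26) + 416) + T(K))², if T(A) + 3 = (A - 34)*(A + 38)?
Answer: (70122 - √2551198)²/6084 ≈ 7.7180e+5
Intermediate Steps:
T(A) = -3 + (-34 + A)*(38 + A) (T(A) = -3 + (A - 34)*(A + 38) = -3 + (-34 + A)*(38 + A))
(√((84/(-54) + 127/26) + 416) + T(K))² = (√((84/(-54) + 127/26) + 416) + (-1295 + 18² + 4*18))² = (√((84*(-1/54) + 127*(1/26)) + 416) + (-1295 + 324 + 72))² = (√((-14/9 + 127/26) + 416) - 899)² = (√(779/234 + 416) - 899)² = (√(98123/234) - 899)² = (√2551198/78 - 899)² = (-899 + √2551198/78)²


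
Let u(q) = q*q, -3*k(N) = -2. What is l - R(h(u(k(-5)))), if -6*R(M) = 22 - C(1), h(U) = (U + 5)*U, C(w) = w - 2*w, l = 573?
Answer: 3461/6 ≈ 576.83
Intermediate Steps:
C(w) = -w
k(N) = ⅔ (k(N) = -⅓*(-2) = ⅔)
u(q) = q²
h(U) = U*(5 + U) (h(U) = (5 + U)*U = U*(5 + U))
R(M) = -23/6 (R(M) = -(22 - (-1))/6 = -(22 - 1*(-1))/6 = -(22 + 1)/6 = -⅙*23 = -23/6)
l - R(h(u(k(-5)))) = 573 - 1*(-23/6) = 573 + 23/6 = 3461/6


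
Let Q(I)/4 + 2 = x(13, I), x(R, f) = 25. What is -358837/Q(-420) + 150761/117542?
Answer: -21082274321/5406932 ≈ -3899.1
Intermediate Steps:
Q(I) = 92 (Q(I) = -8 + 4*25 = -8 + 100 = 92)
-358837/Q(-420) + 150761/117542 = -358837/92 + 150761/117542 = -21082274321/5406932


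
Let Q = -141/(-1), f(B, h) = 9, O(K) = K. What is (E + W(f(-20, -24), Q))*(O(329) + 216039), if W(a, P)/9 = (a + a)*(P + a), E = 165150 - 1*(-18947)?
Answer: 45090442096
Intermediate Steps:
E = 184097 (E = 165150 + 18947 = 184097)
Q = 141 (Q = -141*(-1) = 141)
W(a, P) = 18*a*(P + a) (W(a, P) = 9*((a + a)*(P + a)) = 9*((2*a)*(P + a)) = 9*(2*a*(P + a)) = 18*a*(P + a))
(E + W(f(-20, -24), Q))*(O(329) + 216039) = (184097 + 18*9*(141 + 9))*(329 + 216039) = (184097 + 18*9*150)*216368 = (184097 + 24300)*216368 = 208397*216368 = 45090442096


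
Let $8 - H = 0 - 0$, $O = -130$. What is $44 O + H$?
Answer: $-5712$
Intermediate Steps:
$H = 8$ ($H = 8 - \left(0 - 0\right) = 8 - \left(0 + 0\right) = 8 - 0 = 8 + 0 = 8$)
$44 O + H = 44 \left(-130\right) + 8 = -5720 + 8 = -5712$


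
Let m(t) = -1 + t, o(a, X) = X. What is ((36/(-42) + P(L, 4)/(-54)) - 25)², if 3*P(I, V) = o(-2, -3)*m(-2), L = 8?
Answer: 10660225/15876 ≈ 671.47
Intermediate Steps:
P(I, V) = 3 (P(I, V) = (-3*(-1 - 2))/3 = (-3*(-3))/3 = (⅓)*9 = 3)
((36/(-42) + P(L, 4)/(-54)) - 25)² = ((36/(-42) + 3/(-54)) - 25)² = ((36*(-1/42) + 3*(-1/54)) - 25)² = ((-6/7 - 1/18) - 25)² = (-115/126 - 25)² = (-3265/126)² = 10660225/15876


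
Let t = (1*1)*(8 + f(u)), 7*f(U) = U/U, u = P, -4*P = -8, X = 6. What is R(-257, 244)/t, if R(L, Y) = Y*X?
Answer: 3416/19 ≈ 179.79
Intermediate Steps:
P = 2 (P = -¼*(-8) = 2)
u = 2
f(U) = ⅐ (f(U) = (U/U)/7 = (⅐)*1 = ⅐)
R(L, Y) = 6*Y (R(L, Y) = Y*6 = 6*Y)
t = 57/7 (t = (1*1)*(8 + ⅐) = 1*(57/7) = 57/7 ≈ 8.1429)
R(-257, 244)/t = (6*244)/(57/7) = 1464*(7/57) = 3416/19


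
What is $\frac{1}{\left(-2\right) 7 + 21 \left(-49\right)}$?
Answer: $- \frac{1}{1043} \approx -0.00095877$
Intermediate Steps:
$\frac{1}{\left(-2\right) 7 + 21 \left(-49\right)} = \frac{1}{-14 - 1029} = \frac{1}{-1043} = - \frac{1}{1043}$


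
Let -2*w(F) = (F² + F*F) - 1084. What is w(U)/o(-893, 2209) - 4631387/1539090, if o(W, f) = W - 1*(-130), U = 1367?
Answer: 410244659707/167760810 ≈ 2445.4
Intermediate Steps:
w(F) = 542 - F² (w(F) = -((F² + F*F) - 1084)/2 = -((F² + F²) - 1084)/2 = -(2*F² - 1084)/2 = -(-1084 + 2*F²)/2 = 542 - F²)
o(W, f) = 130 + W (o(W, f) = W + 130 = 130 + W)
w(U)/o(-893, 2209) - 4631387/1539090 = (542 - 1*1367²)/(130 - 893) - 4631387/1539090 = (542 - 1*1868689)/(-763) - 4631387*1/1539090 = (542 - 1868689)*(-1/763) - 4631387/1539090 = -1868147*(-1/763) - 4631387/1539090 = 1868147/763 - 4631387/1539090 = 410244659707/167760810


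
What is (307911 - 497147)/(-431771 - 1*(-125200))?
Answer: 189236/306571 ≈ 0.61727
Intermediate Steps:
(307911 - 497147)/(-431771 - 1*(-125200)) = -189236/(-431771 + 125200) = -189236/(-306571) = -189236*(-1/306571) = 189236/306571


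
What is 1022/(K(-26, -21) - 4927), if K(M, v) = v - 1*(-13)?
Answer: -146/705 ≈ -0.20709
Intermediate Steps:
K(M, v) = 13 + v (K(M, v) = v + 13 = 13 + v)
1022/(K(-26, -21) - 4927) = 1022/((13 - 21) - 4927) = 1022/(-8 - 4927) = 1022/(-4935) = 1022*(-1/4935) = -146/705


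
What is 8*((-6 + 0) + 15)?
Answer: 72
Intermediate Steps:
8*((-6 + 0) + 15) = 8*(-6 + 15) = 8*9 = 72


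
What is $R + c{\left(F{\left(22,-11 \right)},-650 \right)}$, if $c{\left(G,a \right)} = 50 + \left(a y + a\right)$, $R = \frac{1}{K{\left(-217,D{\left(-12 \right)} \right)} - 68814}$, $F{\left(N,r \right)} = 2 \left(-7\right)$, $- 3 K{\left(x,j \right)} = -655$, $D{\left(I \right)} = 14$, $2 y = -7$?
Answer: $\frac{344693222}{205787} \approx 1675.0$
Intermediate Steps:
$y = - \frac{7}{2}$ ($y = \frac{1}{2} \left(-7\right) = - \frac{7}{2} \approx -3.5$)
$K{\left(x,j \right)} = \frac{655}{3}$ ($K{\left(x,j \right)} = \left(- \frac{1}{3}\right) \left(-655\right) = \frac{655}{3}$)
$F{\left(N,r \right)} = -14$
$R = - \frac{3}{205787}$ ($R = \frac{1}{\frac{655}{3} - 68814} = \frac{1}{- \frac{205787}{3}} = - \frac{3}{205787} \approx -1.4578 \cdot 10^{-5}$)
$c{\left(G,a \right)} = 50 - \frac{5 a}{2}$ ($c{\left(G,a \right)} = 50 + \left(a \left(- \frac{7}{2}\right) + a\right) = 50 + \left(- \frac{7 a}{2} + a\right) = 50 - \frac{5 a}{2}$)
$R + c{\left(F{\left(22,-11 \right)},-650 \right)} = - \frac{3}{205787} + \left(50 - -1625\right) = - \frac{3}{205787} + \left(50 + 1625\right) = - \frac{3}{205787} + 1675 = \frac{344693222}{205787}$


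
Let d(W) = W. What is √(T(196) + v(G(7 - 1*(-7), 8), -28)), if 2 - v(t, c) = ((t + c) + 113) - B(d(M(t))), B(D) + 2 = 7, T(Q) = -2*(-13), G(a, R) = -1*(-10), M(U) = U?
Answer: I*√62 ≈ 7.874*I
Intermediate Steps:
G(a, R) = 10
T(Q) = 26
B(D) = 5 (B(D) = -2 + 7 = 5)
v(t, c) = -106 - c - t (v(t, c) = 2 - (((t + c) + 113) - 1*5) = 2 - (((c + t) + 113) - 5) = 2 - ((113 + c + t) - 5) = 2 - (108 + c + t) = 2 + (-108 - c - t) = -106 - c - t)
√(T(196) + v(G(7 - 1*(-7), 8), -28)) = √(26 + (-106 - 1*(-28) - 1*10)) = √(26 + (-106 + 28 - 10)) = √(26 - 88) = √(-62) = I*√62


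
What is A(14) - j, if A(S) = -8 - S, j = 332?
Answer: -354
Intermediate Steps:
A(14) - j = (-8 - 1*14) - 1*332 = (-8 - 14) - 332 = -22 - 332 = -354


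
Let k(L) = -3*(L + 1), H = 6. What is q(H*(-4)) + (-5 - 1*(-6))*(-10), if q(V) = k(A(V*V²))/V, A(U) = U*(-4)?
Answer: 55217/8 ≈ 6902.1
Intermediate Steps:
A(U) = -4*U
k(L) = -3 - 3*L (k(L) = -3*(1 + L) = -3 - 3*L)
q(V) = (-3 + 12*V³)/V (q(V) = (-3 - (-12)*V*V²)/V = (-3 - (-12)*V³)/V = (-3 + 12*V³)/V)
q(H*(-4)) + (-5 - 1*(-6))*(-10) = 3*(-1 + 4*(6*(-4))³)/((6*(-4))) + (-5 - 1*(-6))*(-10) = 3*(-1 + 4*(-24)³)/(-24) + (-5 + 6)*(-10) = 3*(-1/24)*(-1 + 4*(-13824)) + 1*(-10) = 3*(-1/24)*(-1 - 55296) - 10 = 3*(-1/24)*(-55297) - 10 = 55297/8 - 10 = 55217/8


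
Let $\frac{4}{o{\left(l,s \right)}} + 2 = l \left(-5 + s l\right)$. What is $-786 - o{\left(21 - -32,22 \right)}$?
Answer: $- \frac{48363370}{61531} \approx -786.0$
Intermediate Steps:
$o{\left(l,s \right)} = \frac{4}{-2 + l \left(-5 + l s\right)}$ ($o{\left(l,s \right)} = \frac{4}{-2 + l \left(-5 + s l\right)} = \frac{4}{-2 + l \left(-5 + l s\right)}$)
$-786 - o{\left(21 - -32,22 \right)} = -786 - \frac{4}{-2 - 5 \left(21 - -32\right) + 22 \left(21 - -32\right)^{2}} = -786 - \frac{4}{-2 - 5 \left(21 + 32\right) + 22 \left(21 + 32\right)^{2}} = -786 - \frac{4}{-2 - 265 + 22 \cdot 53^{2}} = -786 - \frac{4}{-2 - 265 + 22 \cdot 2809} = -786 - \frac{4}{-2 - 265 + 61798} = -786 - \frac{4}{61531} = - \frac{48363370}{61531}$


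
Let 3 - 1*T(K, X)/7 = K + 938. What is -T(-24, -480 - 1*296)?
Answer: 6377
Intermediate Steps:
T(K, X) = -6545 - 7*K (T(K, X) = 21 - 7*(K + 938) = 21 - 7*(938 + K) = 21 + (-6566 - 7*K) = -6545 - 7*K)
-T(-24, -480 - 1*296) = -(-6545 - 7*(-24)) = -(-6545 + 168) = -1*(-6377) = 6377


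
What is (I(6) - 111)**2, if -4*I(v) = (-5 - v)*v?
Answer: 35721/4 ≈ 8930.3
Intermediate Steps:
I(v) = -v*(-5 - v)/4 (I(v) = -(-5 - v)*v/4 = -v*(-5 - v)/4)
(I(6) - 111)**2 = ((1/4)*6*(5 + 6) - 111)**2 = ((1/4)*6*11 - 111)**2 = (33/2 - 111)**2 = (-189/2)**2 = 35721/4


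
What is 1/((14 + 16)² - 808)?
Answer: 1/92 ≈ 0.010870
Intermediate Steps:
1/((14 + 16)² - 808) = 1/(30² - 808) = 1/(900 - 808) = 1/92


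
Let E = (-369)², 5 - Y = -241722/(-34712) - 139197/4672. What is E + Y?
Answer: 2760793818263/20271808 ≈ 1.3619e+5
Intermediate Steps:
Y = 564169175/20271808 (Y = 5 - (-241722/(-34712) - 139197/4672) = 5 - (-241722*(-1/34712) - 139197*1/4672) = 5 - (120861/17356 - 139197/4672) = 5 - 1*(-462810135/20271808) = 5 + 462810135/20271808 = 564169175/20271808 ≈ 27.830)
E = 136161
E + Y = 136161 + 564169175/20271808 = 2760793818263/20271808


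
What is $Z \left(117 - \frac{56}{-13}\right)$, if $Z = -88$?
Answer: $- \frac{138776}{13} \approx -10675.0$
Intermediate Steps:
$Z \left(117 - \frac{56}{-13}\right) = - 88 \left(117 - \frac{56}{-13}\right) = - 88 \left(117 - - \frac{56}{13}\right) = - 88 \left(117 + \frac{56}{13}\right) = \left(-88\right) \frac{1577}{13} = - \frac{138776}{13}$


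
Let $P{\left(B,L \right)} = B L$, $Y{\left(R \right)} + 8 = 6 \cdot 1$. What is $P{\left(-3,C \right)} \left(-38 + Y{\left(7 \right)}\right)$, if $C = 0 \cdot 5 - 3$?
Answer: $-360$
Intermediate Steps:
$C = -3$ ($C = 0 - 3 = -3$)
$Y{\left(R \right)} = -2$ ($Y{\left(R \right)} = -8 + 6 \cdot 1 = -8 + 6 = -2$)
$P{\left(-3,C \right)} \left(-38 + Y{\left(7 \right)}\right) = \left(-3\right) \left(-3\right) \left(-38 - 2\right) = 9 \left(-40\right) = -360$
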